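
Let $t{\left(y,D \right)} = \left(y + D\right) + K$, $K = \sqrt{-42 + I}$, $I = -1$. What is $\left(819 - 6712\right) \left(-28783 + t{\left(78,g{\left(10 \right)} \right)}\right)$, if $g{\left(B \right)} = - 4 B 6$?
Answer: $170572885 - 5893 i \sqrt{43} \approx 1.7057 \cdot 10^{8} - 38643.0 i$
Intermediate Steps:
$K = i \sqrt{43}$ ($K = \sqrt{-42 - 1} = \sqrt{-43} = i \sqrt{43} \approx 6.5574 i$)
$g{\left(B \right)} = - 24 B$
$t{\left(y,D \right)} = D + y + i \sqrt{43}$ ($t{\left(y,D \right)} = \left(y + D\right) + i \sqrt{43} = \left(D + y\right) + i \sqrt{43} = D + y + i \sqrt{43}$)
$\left(819 - 6712\right) \left(-28783 + t{\left(78,g{\left(10 \right)} \right)}\right) = \left(819 - 6712\right) \left(-28783 + \left(\left(-24\right) 10 + 78 + i \sqrt{43}\right)\right) = - 5893 \left(-28783 + \left(-240 + 78 + i \sqrt{43}\right)\right) = - 5893 \left(-28783 - \left(162 - i \sqrt{43}\right)\right) = - 5893 \left(-28945 + i \sqrt{43}\right) = 170572885 - 5893 i \sqrt{43}$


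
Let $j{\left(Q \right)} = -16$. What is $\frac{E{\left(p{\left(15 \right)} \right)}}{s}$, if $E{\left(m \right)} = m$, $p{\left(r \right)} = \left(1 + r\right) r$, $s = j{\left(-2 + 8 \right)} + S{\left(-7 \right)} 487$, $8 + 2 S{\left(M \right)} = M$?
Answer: $- \frac{480}{7337} \approx -0.065422$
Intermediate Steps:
$S{\left(M \right)} = -4 + \frac{M}{2}$
$s = - \frac{7337}{2}$ ($s = -16 + \left(-4 + \frac{1}{2} \left(-7\right)\right) 487 = -16 + \left(-4 - \frac{7}{2}\right) 487 = -16 - \frac{7305}{2} = - \frac{7337}{2} \approx -3668.5$)
$p{\left(r \right)} = r \left(1 + r\right)$
$\frac{E{\left(p{\left(15 \right)} \right)}}{s} = \frac{15 \left(1 + 15\right)}{- \frac{7337}{2}} = 15 \cdot 16 \left(- \frac{2}{7337}\right) = 240 \left(- \frac{2}{7337}\right) = - \frac{480}{7337}$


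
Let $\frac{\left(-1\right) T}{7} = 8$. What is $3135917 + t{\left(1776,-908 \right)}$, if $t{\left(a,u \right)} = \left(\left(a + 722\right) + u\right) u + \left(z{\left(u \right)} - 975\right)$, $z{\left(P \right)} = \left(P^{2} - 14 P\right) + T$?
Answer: $2528342$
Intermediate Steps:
$T = -56$ ($T = \left(-7\right) 8 = -56$)
$z{\left(P \right)} = -56 + P^{2} - 14 P$ ($z{\left(P \right)} = \left(P^{2} - 14 P\right) - 56 = -56 + P^{2} - 14 P$)
$t{\left(a,u \right)} = -1031 + u^{2} - 14 u + u \left(722 + a + u\right)$ ($t{\left(a,u \right)} = \left(\left(a + 722\right) + u\right) u - \left(1031 - u^{2} + 14 u\right) = \left(\left(722 + a\right) + u\right) u - \left(1031 - u^{2} + 14 u\right) = \left(722 + a + u\right) u - \left(1031 - u^{2} + 14 u\right) = u \left(722 + a + u\right) - \left(1031 - u^{2} + 14 u\right) = -1031 + u^{2} - 14 u + u \left(722 + a + u\right)$)
$3135917 + t{\left(1776,-908 \right)} = 3135917 + \left(-1031 + 2 \left(-908\right)^{2} + 708 \left(-908\right) + 1776 \left(-908\right)\right) = 3135917 - 607575 = 2528342$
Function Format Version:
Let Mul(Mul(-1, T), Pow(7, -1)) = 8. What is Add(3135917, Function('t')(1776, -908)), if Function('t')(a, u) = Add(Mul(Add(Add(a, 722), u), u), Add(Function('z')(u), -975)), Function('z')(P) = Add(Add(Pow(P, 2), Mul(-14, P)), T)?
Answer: 2528342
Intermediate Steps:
T = -56 (T = Mul(-7, 8) = -56)
Function('z')(P) = Add(-56, Pow(P, 2), Mul(-14, P)) (Function('z')(P) = Add(Add(Pow(P, 2), Mul(-14, P)), -56) = Add(-56, Pow(P, 2), Mul(-14, P)))
Function('t')(a, u) = Add(-1031, Pow(u, 2), Mul(-14, u), Mul(u, Add(722, a, u))) (Function('t')(a, u) = Add(Mul(Add(Add(a, 722), u), u), Add(Add(-56, Pow(u, 2), Mul(-14, u)), -975)) = Add(Mul(Add(Add(722, a), u), u), Add(-1031, Pow(u, 2), Mul(-14, u))) = Add(Mul(Add(722, a, u), u), Add(-1031, Pow(u, 2), Mul(-14, u))) = Add(Mul(u, Add(722, a, u)), Add(-1031, Pow(u, 2), Mul(-14, u))) = Add(-1031, Pow(u, 2), Mul(-14, u), Mul(u, Add(722, a, u))))
Add(3135917, Function('t')(1776, -908)) = Add(3135917, Add(-1031, Mul(2, Pow(-908, 2)), Mul(708, -908), Mul(1776, -908))) = Add(3135917, Add(-1031, Mul(2, 824464), -642864, -1612608)) = Add(3135917, Add(-1031, 1648928, -642864, -1612608)) = Add(3135917, -607575) = 2528342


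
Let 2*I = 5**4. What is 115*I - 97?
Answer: 71681/2 ≈ 35841.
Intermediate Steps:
I = 625/2 (I = (1/2)*5**4 = (1/2)*625 = 625/2 ≈ 312.50)
115*I - 97 = 115*(625/2) - 97 = 71875/2 - 97 = 71681/2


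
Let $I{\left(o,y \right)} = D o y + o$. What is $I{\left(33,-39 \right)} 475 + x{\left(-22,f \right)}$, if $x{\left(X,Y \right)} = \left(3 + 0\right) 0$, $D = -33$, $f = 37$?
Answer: $20189400$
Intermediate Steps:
$x{\left(X,Y \right)} = 0$ ($x{\left(X,Y \right)} = 3 \cdot 0 = 0$)
$I{\left(o,y \right)} = o - 33 o y$ ($I{\left(o,y \right)} = - 33 o y + o = o - 33 o y$)
$I{\left(33,-39 \right)} 475 + x{\left(-22,f \right)} = 33 \left(1 - -1287\right) 475 + 0 = 33 \left(1 + 1287\right) 475 + 0 = 33 \cdot 1288 \cdot 475 + 0 = 42504 \cdot 475 + 0 = 20189400 + 0 = 20189400$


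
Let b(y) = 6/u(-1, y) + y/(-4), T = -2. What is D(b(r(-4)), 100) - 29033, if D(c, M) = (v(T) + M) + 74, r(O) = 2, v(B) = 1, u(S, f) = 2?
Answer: -28858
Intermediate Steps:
b(y) = 3 - y/4 (b(y) = 6/2 + y/(-4) = 6*(1/2) + y*(-1/4) = 3 - y/4)
D(c, M) = 75 + M (D(c, M) = (1 + M) + 74 = 75 + M)
D(b(r(-4)), 100) - 29033 = (75 + 100) - 29033 = 175 - 29033 = -28858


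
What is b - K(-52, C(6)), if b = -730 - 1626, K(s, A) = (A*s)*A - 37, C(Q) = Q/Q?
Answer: -2267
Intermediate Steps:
C(Q) = 1
K(s, A) = -37 + s*A² (K(s, A) = s*A² - 37 = -37 + s*A²)
b = -2356
b - K(-52, C(6)) = -2356 - (-37 - 52*1²) = -2356 - (-37 - 52*1) = -2356 - (-37 - 52) = -2356 - 1*(-89) = -2356 + 89 = -2267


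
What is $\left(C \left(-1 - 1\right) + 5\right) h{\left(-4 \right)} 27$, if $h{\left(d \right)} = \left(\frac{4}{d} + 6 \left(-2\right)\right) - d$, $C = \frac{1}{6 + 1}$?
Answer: $- \frac{8019}{7} \approx -1145.6$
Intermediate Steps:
$C = \frac{1}{7} \approx 0.14286$
$h{\left(d \right)} = -12 - d + \frac{4}{d}$ ($h{\left(d \right)} = \left(\frac{4}{d} - 12\right) - d = \left(-12 + \frac{4}{d}\right) - d = -12 - d + \frac{4}{d}$)
$\left(C \left(-1 - 1\right) + 5\right) h{\left(-4 \right)} 27 = \left(\frac{-1 - 1}{7} + 5\right) \left(-12 - -4 + \frac{4}{-4}\right) 27 = \left(\frac{1}{7} \left(-2\right) + 5\right) \left(-12 + 4 + 4 \left(- \frac{1}{4}\right)\right) 27 = \left(- \frac{2}{7} + 5\right) \left(-12 + 4 - 1\right) 27 = \frac{33}{7} \left(-9\right) 27 = \left(- \frac{297}{7}\right) 27 = - \frac{8019}{7}$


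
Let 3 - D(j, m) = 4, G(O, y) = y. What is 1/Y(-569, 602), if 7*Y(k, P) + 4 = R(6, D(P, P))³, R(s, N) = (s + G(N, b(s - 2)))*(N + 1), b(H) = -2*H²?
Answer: -7/4 ≈ -1.7500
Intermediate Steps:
D(j, m) = -1 (D(j, m) = 3 - 1*4 = 3 - 4 = -1)
R(s, N) = (1 + N)*(s - 2*(-2 + s)²) (R(s, N) = (s - 2*(s - 2)²)*(N + 1) = (s - 2*(-2 + s)²)*(1 + N) = (1 + N)*(s - 2*(-2 + s)²))
Y(k, P) = -4/7 (Y(k, P) = -4/7 + (6 - 2*(-2 + 6)² - 1*6 - 2*(-1)*(-2 + 6)²)³/7 = -4/7 + (6 - 2*4² - 6 - 2*(-1)*4²)³/7 = -4/7 + (6 - 2*16 - 6 - 2*(-1)*16)³/7 = -4/7 + (6 - 32 - 6 + 32)³/7 = -4/7 + (⅐)*0³ = -4/7 + (⅐)*0 = -4/7 + 0 = -4/7)
1/Y(-569, 602) = 1/(-4/7) = -7/4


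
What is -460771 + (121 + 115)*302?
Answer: -389499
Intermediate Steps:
-460771 + (121 + 115)*302 = -460771 + 236*302 = -460771 + 71272 = -389499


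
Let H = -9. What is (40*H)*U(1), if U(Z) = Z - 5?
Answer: 1440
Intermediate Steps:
U(Z) = -5 + Z
(40*H)*U(1) = (40*(-9))*(-5 + 1) = -360*(-4) = 1440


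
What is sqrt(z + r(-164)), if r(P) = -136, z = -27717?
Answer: I*sqrt(27853) ≈ 166.89*I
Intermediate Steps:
sqrt(z + r(-164)) = sqrt(-27717 - 136) = sqrt(-27853) = I*sqrt(27853)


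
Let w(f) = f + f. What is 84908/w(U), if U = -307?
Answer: -42454/307 ≈ -138.29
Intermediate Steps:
w(f) = 2*f
84908/w(U) = 84908/((2*(-307))) = 84908/(-614) = 84908*(-1/614) = -42454/307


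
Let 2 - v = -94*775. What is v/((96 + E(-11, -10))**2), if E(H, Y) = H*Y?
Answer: 18213/10609 ≈ 1.7167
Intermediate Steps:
v = 72852 (v = 2 - (-94)*775 = 2 - 1*(-72850) = 2 + 72850 = 72852)
v/((96 + E(-11, -10))**2) = 72852/((96 - 11*(-10))**2) = 72852/((96 + 110)**2) = 72852/(206**2) = 72852/42436 = 72852*(1/42436) = 18213/10609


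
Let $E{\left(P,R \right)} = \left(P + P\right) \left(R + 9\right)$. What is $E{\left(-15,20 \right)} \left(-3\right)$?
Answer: $2610$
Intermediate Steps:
$E{\left(P,R \right)} = 2 P \left(9 + R\right)$
$E{\left(-15,20 \right)} \left(-3\right) = 2 \left(-15\right) \left(9 + 20\right) \left(-3\right) = 2 \left(-15\right) 29 \left(-3\right) = \left(-870\right) \left(-3\right) = 2610$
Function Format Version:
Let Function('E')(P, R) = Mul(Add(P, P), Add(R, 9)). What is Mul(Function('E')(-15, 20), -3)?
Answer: 2610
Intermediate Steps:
Function('E')(P, R) = Mul(2, P, Add(9, R)) (Function('E')(P, R) = Mul(Mul(2, P), Add(9, R)) = Mul(2, P, Add(9, R)))
Mul(Function('E')(-15, 20), -3) = Mul(Mul(2, -15, Add(9, 20)), -3) = Mul(Mul(2, -15, 29), -3) = Mul(-870, -3) = 2610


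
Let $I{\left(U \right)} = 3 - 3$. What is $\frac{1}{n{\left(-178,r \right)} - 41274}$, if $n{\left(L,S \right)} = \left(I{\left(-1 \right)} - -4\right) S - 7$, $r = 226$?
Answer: $- \frac{1}{40377} \approx -2.4767 \cdot 10^{-5}$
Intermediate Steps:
$I{\left(U \right)} = 0$
$n{\left(L,S \right)} = -7 + 4 S$ ($n{\left(L,S \right)} = \left(0 - -4\right) S - 7 = \left(0 + 4\right) S - 7 = 4 S - 7 = -7 + 4 S$)
$\frac{1}{n{\left(-178,r \right)} - 41274} = \frac{1}{\left(-7 + 4 \cdot 226\right) - 41274} = \frac{1}{\left(-7 + 904\right) - 41274} = \frac{1}{897 - 41274} = \frac{1}{-40377} = - \frac{1}{40377}$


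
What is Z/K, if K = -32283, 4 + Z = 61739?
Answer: -61735/32283 ≈ -1.9123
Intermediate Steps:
Z = 61735 (Z = -4 + 61739 = 61735)
Z/K = 61735/(-32283) = 61735*(-1/32283) = -61735/32283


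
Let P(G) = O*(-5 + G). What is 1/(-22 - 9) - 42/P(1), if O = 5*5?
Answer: 601/1550 ≈ 0.38774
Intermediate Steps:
O = 25
P(G) = -125 + 25*G (P(G) = 25*(-5 + G) = -125 + 25*G)
1/(-22 - 9) - 42/P(1) = 1/(-22 - 9) - 42/(-125 + 25*1) = 1/(-31) - 42/(-125 + 25) = -1/31 - 42/(-100) = -1/31 - 42*(-1/100) = -1/31 + 21/50 = 601/1550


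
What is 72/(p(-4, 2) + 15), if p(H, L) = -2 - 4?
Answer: 8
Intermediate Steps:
p(H, L) = -6
72/(p(-4, 2) + 15) = 72/(-6 + 15) = 72/9 = 72*(1/9) = 8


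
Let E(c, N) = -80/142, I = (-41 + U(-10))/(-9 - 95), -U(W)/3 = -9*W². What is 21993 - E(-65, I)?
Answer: 1561543/71 ≈ 21994.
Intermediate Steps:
U(W) = 27*W² (U(W) = -(-27)*W² = 27*W²)
I = -2659/104 (I = (-41 + 27*(-10)²)/(-9 - 95) = (-41 + 27*100)/(-104) = (-41 + 2700)*(-1/104) = 2659*(-1/104) = -2659/104 ≈ -25.567)
E(c, N) = -40/71 (E(c, N) = -80*1/142 = -40/71)
21993 - E(-65, I) = 21993 - 1*(-40/71) = 21993 + 40/71 = 1561543/71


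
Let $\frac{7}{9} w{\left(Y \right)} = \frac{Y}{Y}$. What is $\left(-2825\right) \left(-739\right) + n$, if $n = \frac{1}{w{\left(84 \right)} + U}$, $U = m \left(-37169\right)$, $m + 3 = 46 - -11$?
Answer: $\frac{29331568615268}{14049873} \approx 2.0877 \cdot 10^{6}$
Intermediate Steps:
$w{\left(Y \right)} = \frac{9}{7}$ ($w{\left(Y \right)} = \frac{9 \frac{Y}{Y}}{7} = \frac{9}{7} \cdot 1 = \frac{9}{7}$)
$m = 54$ ($m = -3 + \left(46 - -11\right) = -3 + \left(46 + 11\right) = -3 + 57 = 54$)
$U = -2007126$ ($U = 54 \left(-37169\right) = -2007126$)
$n = - \frac{7}{14049873}$ ($n = \frac{1}{\frac{9}{7} - 2007126} = \frac{1}{- \frac{14049873}{7}} = - \frac{7}{14049873} \approx -4.9822 \cdot 10^{-7}$)
$\left(-2825\right) \left(-739\right) + n = \left(-2825\right) \left(-739\right) - \frac{7}{14049873} = 2087675 - \frac{7}{14049873} = \frac{29331568615268}{14049873}$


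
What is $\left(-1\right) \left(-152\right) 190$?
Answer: $28880$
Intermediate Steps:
$\left(-1\right) \left(-152\right) 190 = 152 \cdot 190 = 28880$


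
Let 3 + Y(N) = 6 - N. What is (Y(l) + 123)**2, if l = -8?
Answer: 17956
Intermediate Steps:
Y(N) = 3 - N (Y(N) = -3 + (6 - N) = 3 - N)
(Y(l) + 123)**2 = ((3 - 1*(-8)) + 123)**2 = ((3 + 8) + 123)**2 = (11 + 123)**2 = 134**2 = 17956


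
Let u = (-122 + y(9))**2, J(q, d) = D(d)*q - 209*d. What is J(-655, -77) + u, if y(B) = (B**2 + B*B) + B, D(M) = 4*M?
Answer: 220234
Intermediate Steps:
J(q, d) = -209*d + 4*d*q (J(q, d) = (4*d)*q - 209*d = 4*d*q - 209*d = -209*d + 4*d*q)
y(B) = B + 2*B**2 (y(B) = (B**2 + B**2) + B = 2*B**2 + B = B + 2*B**2)
u = 2401 (u = (-122 + 9*(1 + 2*9))**2 = (-122 + 9*(1 + 18))**2 = (-122 + 9*19)**2 = (-122 + 171)**2 = 49**2 = 2401)
J(-655, -77) + u = -77*(-209 + 4*(-655)) + 2401 = -77*(-209 - 2620) + 2401 = -77*(-2829) + 2401 = 217833 + 2401 = 220234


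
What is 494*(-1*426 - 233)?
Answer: -325546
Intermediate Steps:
494*(-1*426 - 233) = 494*(-426 - 233) = 494*(-659) = -325546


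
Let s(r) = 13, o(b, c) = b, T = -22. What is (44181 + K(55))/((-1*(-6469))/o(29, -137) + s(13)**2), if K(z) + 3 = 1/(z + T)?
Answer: 8455675/75042 ≈ 112.68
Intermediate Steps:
K(z) = -3 + 1/(-22 + z) (K(z) = -3 + 1/(z - 22) = -3 + 1/(-22 + z))
(44181 + K(55))/((-1*(-6469))/o(29, -137) + s(13)**2) = (44181 + (67 - 3*55)/(-22 + 55))/(-1*(-6469)/29 + 13**2) = (44181 + (67 - 165)/33)/(6469*(1/29) + 169) = (44181 + (1/33)*(-98))/(6469/29 + 169) = (44181 - 98/33)/(11370/29) = (1457875/33)*(29/11370) = 8455675/75042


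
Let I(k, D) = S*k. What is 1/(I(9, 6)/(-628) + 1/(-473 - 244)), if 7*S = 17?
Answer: -3151932/114097 ≈ -27.625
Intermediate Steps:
S = 17/7 (S = (1/7)*17 = 17/7 ≈ 2.4286)
I(k, D) = 17*k/7
1/(I(9, 6)/(-628) + 1/(-473 - 244)) = 1/(((17/7)*9)/(-628) + 1/(-473 - 244)) = 1/((153/7)*(-1/628) + 1/(-717)) = 1/(-153/4396 - 1/717) = 1/(-114097/3151932) = -3151932/114097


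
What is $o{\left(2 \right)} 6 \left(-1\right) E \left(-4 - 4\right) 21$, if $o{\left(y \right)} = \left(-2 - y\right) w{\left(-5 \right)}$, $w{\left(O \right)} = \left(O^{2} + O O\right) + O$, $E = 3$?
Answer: $-544320$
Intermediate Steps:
$w{\left(O \right)} = O + 2 O^{2}$ ($w{\left(O \right)} = \left(O^{2} + O^{2}\right) + O = 2 O^{2} + O = O + 2 O^{2}$)
$o{\left(y \right)} = -90 - 45 y$ ($o{\left(y \right)} = \left(-2 - y\right) \left(- 5 \left(1 + 2 \left(-5\right)\right)\right) = \left(-2 - y\right) \left(- 5 \left(1 - 10\right)\right) = \left(-2 - y\right) \left(\left(-5\right) \left(-9\right)\right) = \left(-2 - y\right) 45 = -90 - 45 y$)
$o{\left(2 \right)} 6 \left(-1\right) E \left(-4 - 4\right) 21 = \left(-90 - 90\right) 6 \left(-1\right) 3 \left(-4 - 4\right) 21 = \left(-90 - 90\right) \left(- 6 \cdot 3 \left(-8\right)\right) 21 = - 180 \left(\left(-6\right) \left(-24\right)\right) 21 = \left(-180\right) 144 \cdot 21 = \left(-25920\right) 21 = -544320$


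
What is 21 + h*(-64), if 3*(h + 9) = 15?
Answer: 277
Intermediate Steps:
h = -4 (h = -9 + (1/3)*15 = -9 + 5 = -4)
21 + h*(-64) = 21 - 4*(-64) = 21 + 256 = 277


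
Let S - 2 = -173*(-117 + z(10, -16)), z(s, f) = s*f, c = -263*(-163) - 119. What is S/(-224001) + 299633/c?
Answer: 7229931487/1064004750 ≈ 6.7950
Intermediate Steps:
c = 42750 (c = 42869 - 119 = 42750)
z(s, f) = f*s
S = 47923 (S = 2 - 173*(-117 - 16*10) = 2 - 173*(-117 - 160) = 2 - 173*(-277) = 2 + 47921 = 47923)
S/(-224001) + 299633/c = 47923/(-224001) + 299633/42750 = 47923*(-1/224001) + 299633*(1/42750) = -47923/224001 + 299633/42750 = 7229931487/1064004750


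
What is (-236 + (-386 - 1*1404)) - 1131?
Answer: -3157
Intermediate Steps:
(-236 + (-386 - 1*1404)) - 1131 = (-236 + (-386 - 1404)) - 1131 = (-236 - 1790) - 1131 = -2026 - 1131 = -3157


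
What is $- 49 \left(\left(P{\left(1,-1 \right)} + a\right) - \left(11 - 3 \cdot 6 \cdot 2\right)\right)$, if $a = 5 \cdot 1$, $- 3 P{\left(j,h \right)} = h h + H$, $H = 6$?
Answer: $- \frac{4067}{3} \approx -1355.7$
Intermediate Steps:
$P{\left(j,h \right)} = -2 - \frac{h^{2}}{3}$ ($P{\left(j,h \right)} = - \frac{h h + 6}{3} = - \frac{h^{2} + 6}{3} = - \frac{6 + h^{2}}{3} = -2 - \frac{h^{2}}{3}$)
$a = 5$
$- 49 \left(\left(P{\left(1,-1 \right)} + a\right) - \left(11 - 3 \cdot 6 \cdot 2\right)\right) = - 49 \left(\left(\left(-2 - \frac{\left(-1\right)^{2}}{3}\right) + 5\right) - \left(11 - 3 \cdot 6 \cdot 2\right)\right) = - 49 \left(\left(\left(-2 - \frac{1}{3}\right) + 5\right) + \left(\left(-3 + 18 \cdot 2\right) - 8\right)\right) = - 49 \left(\left(\left(-2 - \frac{1}{3}\right) + 5\right) + \left(\left(-3 + 36\right) - 8\right)\right) = - 49 \left(\left(- \frac{7}{3} + 5\right) + \left(33 - 8\right)\right) = - 49 \left(\frac{8}{3} + 25\right) = \left(-49\right) \frac{83}{3} = - \frac{4067}{3}$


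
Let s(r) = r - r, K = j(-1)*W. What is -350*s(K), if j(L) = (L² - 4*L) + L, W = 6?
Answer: 0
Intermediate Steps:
j(L) = L² - 3*L
K = 24 (K = -(-3 - 1)*6 = -1*(-4)*6 = 4*6 = 24)
s(r) = 0
-350*s(K) = -350*0 = 0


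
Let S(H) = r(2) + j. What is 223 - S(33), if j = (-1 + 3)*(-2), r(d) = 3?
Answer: 224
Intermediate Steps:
j = -4 (j = 2*(-2) = -4)
S(H) = -1 (S(H) = 3 - 4 = -1)
223 - S(33) = 223 - 1*(-1) = 223 + 1 = 224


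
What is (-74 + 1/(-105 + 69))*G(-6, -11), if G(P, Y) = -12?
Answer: 2665/3 ≈ 888.33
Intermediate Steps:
(-74 + 1/(-105 + 69))*G(-6, -11) = (-74 + 1/(-105 + 69))*(-12) = (-74 + 1/(-36))*(-12) = (-74 - 1/36)*(-12) = -2665/36*(-12) = 2665/3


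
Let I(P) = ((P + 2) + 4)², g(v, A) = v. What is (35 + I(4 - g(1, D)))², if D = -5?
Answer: 13456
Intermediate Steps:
I(P) = (6 + P)² (I(P) = ((2 + P) + 4)² = (6 + P)²)
(35 + I(4 - g(1, D)))² = (35 + (6 + (4 - 1*1))²)² = (35 + (6 + (4 - 1))²)² = (35 + (6 + 3)²)² = (35 + 9²)² = (35 + 81)² = 116² = 13456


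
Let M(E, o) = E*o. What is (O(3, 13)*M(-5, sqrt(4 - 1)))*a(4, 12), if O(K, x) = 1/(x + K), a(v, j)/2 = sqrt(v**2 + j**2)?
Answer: -5*sqrt(30)/2 ≈ -13.693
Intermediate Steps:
a(v, j) = 2*sqrt(j**2 + v**2) (a(v, j) = 2*sqrt(v**2 + j**2) = 2*sqrt(j**2 + v**2))
O(K, x) = 1/(K + x)
(O(3, 13)*M(-5, sqrt(4 - 1)))*a(4, 12) = ((-5*sqrt(4 - 1))/(3 + 13))*(2*sqrt(12**2 + 4**2)) = ((-5*sqrt(3))/16)*(2*sqrt(144 + 16)) = ((-5*sqrt(3))/16)*(2*sqrt(160)) = (-5*sqrt(3)/16)*(2*(4*sqrt(10))) = (-5*sqrt(3)/16)*(8*sqrt(10)) = -5*sqrt(30)/2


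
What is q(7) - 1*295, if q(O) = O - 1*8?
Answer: -296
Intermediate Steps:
q(O) = -8 + O (q(O) = O - 8 = -8 + O)
q(7) - 1*295 = (-8 + 7) - 1*295 = -1 - 295 = -296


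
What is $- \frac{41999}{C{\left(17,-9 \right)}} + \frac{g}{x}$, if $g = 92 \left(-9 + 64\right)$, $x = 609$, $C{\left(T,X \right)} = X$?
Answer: $\frac{8540977}{1827} \approx 4674.9$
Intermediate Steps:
$g = 5060$ ($g = 92 \cdot 55 = 5060$)
$- \frac{41999}{C{\left(17,-9 \right)}} + \frac{g}{x} = - \frac{41999}{-9} + \frac{5060}{609} = \left(-41999\right) \left(- \frac{1}{9}\right) + 5060 \cdot \frac{1}{609} = \frac{41999}{9} + \frac{5060}{609} = \frac{8540977}{1827}$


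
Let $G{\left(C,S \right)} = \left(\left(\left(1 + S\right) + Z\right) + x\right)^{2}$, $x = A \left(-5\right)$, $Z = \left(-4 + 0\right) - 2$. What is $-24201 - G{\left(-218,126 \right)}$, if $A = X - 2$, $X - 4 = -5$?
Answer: $-42697$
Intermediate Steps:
$Z = -6$ ($Z = -4 - 2 = -6$)
$X = -1$ ($X = 4 - 5 = -1$)
$A = -3$ ($A = -1 - 2 = -3$)
$x = 15$ ($x = \left(-3\right) \left(-5\right) = 15$)
$G{\left(C,S \right)} = \left(10 + S\right)^{2}$ ($G{\left(C,S \right)} = \left(\left(\left(1 + S\right) - 6\right) + 15\right)^{2} = \left(\left(-5 + S\right) + 15\right)^{2} = \left(10 + S\right)^{2}$)
$-24201 - G{\left(-218,126 \right)} = -24201 - \left(10 + 126\right)^{2} = -24201 - 136^{2} = -24201 - 18496 = -42697$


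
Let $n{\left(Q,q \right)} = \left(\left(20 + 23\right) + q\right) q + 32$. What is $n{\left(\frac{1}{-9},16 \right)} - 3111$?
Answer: $-2135$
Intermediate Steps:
$n{\left(Q,q \right)} = 32 + q \left(43 + q\right)$ ($n{\left(Q,q \right)} = \left(43 + q\right) q + 32 = q \left(43 + q\right) + 32 = 32 + q \left(43 + q\right)$)
$n{\left(\frac{1}{-9},16 \right)} - 3111 = \left(32 + 16^{2} + 43 \cdot 16\right) - 3111 = \left(32 + 256 + 688\right) - 3111 = 976 - 3111 = -2135$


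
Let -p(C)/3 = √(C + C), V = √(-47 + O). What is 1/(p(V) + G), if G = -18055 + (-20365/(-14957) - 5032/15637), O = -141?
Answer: -1/(4222507321614/233882609 + 6*47^(¼)*√I) ≈ -5.5355e-5 + 3.4039e-8*I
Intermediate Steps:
V = 2*I*√47 (V = √(-47 - 141) = √(-188) = 2*I*√47 ≈ 13.711*I)
p(C) = -3*√2*√C (p(C) = -3*√(C + C) = -3*√2*√C)
G = -4222507321614/233882609 (G = -18055 + (-20365*(-1/14957) - 5032*1/15637) = -18055 + (20365/14957 - 5032/15637) = -18055 + 243183881/233882609 = -4222507321614/233882609 ≈ -18054.)
1/(p(V) + G) = 1/(-3*√2*√(2*I*√47) - 4222507321614/233882609) = 1/(-3*√2*√2*47^(¼)*√I - 4222507321614/233882609) = 1/(-6*47^(¼)*√I - 4222507321614/233882609) = 1/(-4222507321614/233882609 - 6*47^(¼)*√I)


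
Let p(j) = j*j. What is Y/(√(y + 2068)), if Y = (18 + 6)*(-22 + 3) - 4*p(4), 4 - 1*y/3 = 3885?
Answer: 104*I*√383/383 ≈ 5.3141*I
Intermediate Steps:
y = -11643 (y = 12 - 3*3885 = 12 - 11655 = -11643)
p(j) = j²
Y = -520 (Y = (18 + 6)*(-22 + 3) - 4*4² = 24*(-19) - 4*16 = -456 - 64 = -520)
Y/(√(y + 2068)) = -520/√(-11643 + 2068) = -520*(-I*√383/1915) = -(-104)*I*√383/383 = 104*I*√383/383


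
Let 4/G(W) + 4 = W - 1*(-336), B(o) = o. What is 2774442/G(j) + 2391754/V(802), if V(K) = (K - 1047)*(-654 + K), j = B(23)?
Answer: 60326757077/245 ≈ 2.4623e+8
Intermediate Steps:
j = 23
G(W) = 4/(332 + W) (G(W) = 4/(-4 + (W - 1*(-336))) = 4/(-4 + (W + 336)) = 4/(-4 + (336 + W)) = 4/(332 + W))
V(K) = (-1047 + K)*(-654 + K)
2774442/G(j) + 2391754/V(802) = 2774442/((4/(332 + 23))) + 2391754/(684738 + 802² - 1701*802) = 2774442/((4/355)) + 2391754/(684738 + 643204 - 1364202) = 2774442/((4*(1/355))) + 2391754/(-36260) = 2774442/(4/355) + 2391754*(-1/36260) = 2774442*(355/4) - 32321/490 = 492463455/2 - 32321/490 = 60326757077/245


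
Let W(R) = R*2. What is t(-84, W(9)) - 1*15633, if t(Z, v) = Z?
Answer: -15717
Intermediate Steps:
W(R) = 2*R
t(-84, W(9)) - 1*15633 = -84 - 1*15633 = -84 - 15633 = -15717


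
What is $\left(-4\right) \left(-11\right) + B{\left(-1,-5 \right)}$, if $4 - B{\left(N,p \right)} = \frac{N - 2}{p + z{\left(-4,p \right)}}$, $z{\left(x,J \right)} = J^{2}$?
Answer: $\frac{963}{20} \approx 48.15$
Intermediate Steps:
$B{\left(N,p \right)} = 4 - \frac{-2 + N}{p + p^{2}}$ ($B{\left(N,p \right)} = 4 - \frac{N - 2}{p + p^{2}} = 4 - \frac{-2 + N}{p + p^{2}}$)
$\left(-4\right) \left(-11\right) + B{\left(-1,-5 \right)} = \left(-4\right) \left(-11\right) + \frac{2 - -1 + 4 \left(-5\right) + 4 \left(-5\right)^{2}}{\left(-5\right) \left(1 - 5\right)} = 44 - \frac{2 + 1 - 20 + 4 \cdot 25}{5 \left(-4\right)} = 44 - - \frac{2 + 1 - 20 + 100}{20} = 44 - \left(- \frac{1}{20}\right) 83 = 44 + \frac{83}{20} = \frac{963}{20}$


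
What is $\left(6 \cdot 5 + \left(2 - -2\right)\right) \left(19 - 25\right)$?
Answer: $-204$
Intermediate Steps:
$\left(6 \cdot 5 + \left(2 - -2\right)\right) \left(19 - 25\right) = \left(30 + \left(2 + 2\right)\right) \left(-6\right) = \left(30 + 4\right) \left(-6\right) = 34 \left(-6\right) = -204$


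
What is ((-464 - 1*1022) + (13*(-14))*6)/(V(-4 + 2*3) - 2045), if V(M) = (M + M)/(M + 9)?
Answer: 28358/22491 ≈ 1.2609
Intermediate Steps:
V(M) = 2*M/(9 + M) (V(M) = (2*M)/(9 + M) = 2*M/(9 + M))
((-464 - 1*1022) + (13*(-14))*6)/(V(-4 + 2*3) - 2045) = ((-464 - 1*1022) + (13*(-14))*6)/(2*(-4 + 2*3)/(9 + (-4 + 2*3)) - 2045) = ((-464 - 1022) - 182*6)/(2*(-4 + 6)/(9 + (-4 + 6)) - 2045) = (-1486 - 1092)/(2*2/(9 + 2) - 2045) = -2578/(2*2/11 - 2045) = -2578/(2*2*(1/11) - 2045) = -2578/(4/11 - 2045) = -2578/(-22491/11) = -2578*(-11/22491) = 28358/22491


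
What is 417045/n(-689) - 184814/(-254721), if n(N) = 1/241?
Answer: 25601458971059/254721 ≈ 1.0051e+8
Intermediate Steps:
n(N) = 1/241
417045/n(-689) - 184814/(-254721) = 417045/(1/241) - 184814/(-254721) = 417045*241 - 184814*(-1/254721) = 100507845 + 184814/254721 = 25601458971059/254721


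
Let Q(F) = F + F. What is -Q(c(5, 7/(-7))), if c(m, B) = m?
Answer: -10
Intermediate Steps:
Q(F) = 2*F
-Q(c(5, 7/(-7))) = -2*5 = -1*10 = -10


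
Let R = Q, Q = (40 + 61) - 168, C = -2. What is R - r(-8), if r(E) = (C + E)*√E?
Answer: -67 + 20*I*√2 ≈ -67.0 + 28.284*I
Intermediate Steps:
r(E) = √E*(-2 + E) (r(E) = (-2 + E)*√E = √E*(-2 + E))
Q = -67 (Q = 101 - 168 = -67)
R = -67
R - r(-8) = -67 - √(-8)*(-2 - 8) = -67 - 2*I*√2*(-10) = -67 - (-20)*I*√2 = -67 + 20*I*√2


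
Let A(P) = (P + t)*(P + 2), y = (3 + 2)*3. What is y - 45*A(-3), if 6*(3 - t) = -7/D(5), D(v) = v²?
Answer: 171/10 ≈ 17.100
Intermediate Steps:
y = 15 (y = 5*3 = 15)
t = 457/150 (t = 3 - (-7)/(6*(5²)) = 3 - (-7)/(6*25) = 3 - ⅙*(-7/25) = 3 + 7/150 = 457/150 ≈ 3.0467)
A(P) = (2 + P)*(457/150 + P) (A(P) = (P + 457/150)*(P + 2) = (457/150 + P)*(2 + P) = (2 + P)*(457/150 + P))
y - 45*A(-3) = 15 - 45*(457/75 + (-3)² + (757/150)*(-3)) = 15 - 45*(457/75 + 9 - 757/50) = 15 - 45*(-7/150) = 15 + 21/10 = 171/10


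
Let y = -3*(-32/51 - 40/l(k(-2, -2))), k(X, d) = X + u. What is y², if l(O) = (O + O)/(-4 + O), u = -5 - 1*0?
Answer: 130965136/14161 ≈ 9248.3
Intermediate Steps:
u = -5 (u = -5 + 0 = -5)
k(X, d) = -5 + X (k(X, d) = X - 5 = -5 + X)
l(O) = 2*O/(-4 + O) (l(O) = (2*O)/(-4 + O) = 2*O/(-4 + O))
y = 11444/119 (y = -3*(-32/51 - 40*(-4 + (-5 - 2))/(2*(-5 - 2))) = -3*(-32*1/51 - 40/(2*(-7)/(-4 - 7))) = -3*(-32/51 - 40/(2*(-7)/(-11))) = -3*(-32/51 - 40/(2*(-7)*(-1/11))) = -3*(-32/51 - 40/14/11) = -3*(-32/51 - 40*11/14) = -3*(-32/51 - 220/7) = -3*(-11444/357) = 11444/119 ≈ 96.168)
y² = (11444/119)² = 130965136/14161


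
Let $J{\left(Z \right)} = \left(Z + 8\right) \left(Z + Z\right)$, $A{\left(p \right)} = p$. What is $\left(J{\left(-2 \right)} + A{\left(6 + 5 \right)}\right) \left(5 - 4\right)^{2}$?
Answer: $-13$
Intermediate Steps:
$J{\left(Z \right)} = 2 Z \left(8 + Z\right)$ ($J{\left(Z \right)} = \left(8 + Z\right) 2 Z = 2 Z \left(8 + Z\right)$)
$\left(J{\left(-2 \right)} + A{\left(6 + 5 \right)}\right) \left(5 - 4\right)^{2} = \left(2 \left(-2\right) \left(8 - 2\right) + \left(6 + 5\right)\right) \left(5 - 4\right)^{2} = \left(2 \left(-2\right) 6 + 11\right) 1^{2} = \left(-24 + 11\right) 1 = \left(-13\right) 1 = -13$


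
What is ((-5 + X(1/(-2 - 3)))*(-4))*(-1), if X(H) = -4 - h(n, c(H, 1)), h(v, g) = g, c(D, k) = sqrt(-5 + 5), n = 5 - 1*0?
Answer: -36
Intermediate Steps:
n = 5 (n = 5 + 0 = 5)
c(D, k) = 0 (c(D, k) = sqrt(0) = 0)
X(H) = -4 (X(H) = -4 - 1*0 = -4 + 0 = -4)
((-5 + X(1/(-2 - 3)))*(-4))*(-1) = ((-5 - 4)*(-4))*(-1) = -9*(-4)*(-1) = 36*(-1) = -36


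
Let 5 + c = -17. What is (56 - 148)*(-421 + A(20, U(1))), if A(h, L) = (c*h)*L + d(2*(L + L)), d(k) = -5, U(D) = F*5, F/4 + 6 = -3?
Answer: -7247208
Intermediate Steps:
F = -36 (F = -24 + 4*(-3) = -24 - 12 = -36)
U(D) = -180 (U(D) = -36*5 = -180)
c = -22 (c = -5 - 17 = -22)
A(h, L) = -5 - 22*L*h (A(h, L) = (-22*h)*L - 5 = -22*L*h - 5 = -5 - 22*L*h)
(56 - 148)*(-421 + A(20, U(1))) = (56 - 148)*(-421 + (-5 - 22*(-180)*20)) = -92*(-421 + (-5 + 79200)) = -92*(-421 + 79195) = -92*78774 = -7247208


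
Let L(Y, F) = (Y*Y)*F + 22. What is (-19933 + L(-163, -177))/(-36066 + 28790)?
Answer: 1180656/1819 ≈ 649.07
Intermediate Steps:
L(Y, F) = 22 + F*Y**2 (L(Y, F) = Y**2*F + 22 = F*Y**2 + 22 = 22 + F*Y**2)
(-19933 + L(-163, -177))/(-36066 + 28790) = (-19933 + (22 - 177*(-163)**2))/(-36066 + 28790) = (-19933 + (22 - 177*26569))/(-7276) = (-19933 + (22 - 4702713))*(-1/7276) = (-19933 - 4702691)*(-1/7276) = -4722624*(-1/7276) = 1180656/1819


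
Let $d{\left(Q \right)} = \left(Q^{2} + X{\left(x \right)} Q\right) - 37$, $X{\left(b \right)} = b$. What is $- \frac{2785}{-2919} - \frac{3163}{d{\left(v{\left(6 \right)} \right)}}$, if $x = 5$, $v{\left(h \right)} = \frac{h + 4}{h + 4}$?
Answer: $\frac{9319132}{90489} \approx 102.99$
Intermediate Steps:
$v{\left(h \right)} = 1$ ($v{\left(h \right)} = \frac{4 + h}{4 + h} = 1$)
$d{\left(Q \right)} = -37 + Q^{2} + 5 Q$ ($d{\left(Q \right)} = \left(Q^{2} + 5 Q\right) - 37 = -37 + Q^{2} + 5 Q$)
$- \frac{2785}{-2919} - \frac{3163}{d{\left(v{\left(6 \right)} \right)}} = - \frac{2785}{-2919} - \frac{3163}{-37 + 1^{2} + 5 \cdot 1} = \left(-2785\right) \left(- \frac{1}{2919}\right) - \frac{3163}{-37 + 1 + 5} = \frac{2785}{2919} - \frac{3163}{-31} = \frac{2785}{2919} - - \frac{3163}{31} = \frac{2785}{2919} + \frac{3163}{31} = \frac{9319132}{90489}$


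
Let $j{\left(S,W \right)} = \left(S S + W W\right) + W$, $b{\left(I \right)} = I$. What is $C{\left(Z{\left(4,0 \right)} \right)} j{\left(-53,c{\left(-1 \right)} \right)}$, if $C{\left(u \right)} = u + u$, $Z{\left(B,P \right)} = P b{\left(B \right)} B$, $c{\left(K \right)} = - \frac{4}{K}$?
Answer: $0$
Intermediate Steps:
$Z{\left(B,P \right)} = P B^{2}$ ($Z{\left(B,P \right)} = P B B = B P B = P B^{2}$)
$j{\left(S,W \right)} = W + S^{2} + W^{2}$ ($j{\left(S,W \right)} = \left(S^{2} + W^{2}\right) + W = W + S^{2} + W^{2}$)
$C{\left(u \right)} = 2 u$
$C{\left(Z{\left(4,0 \right)} \right)} j{\left(-53,c{\left(-1 \right)} \right)} = 2 \cdot 0 \cdot 4^{2} \left(- \frac{4}{-1} + \left(-53\right)^{2} + \left(- \frac{4}{-1}\right)^{2}\right) = 2 \cdot 0 \cdot 16 \left(\left(-4\right) \left(-1\right) + 2809 + \left(\left(-4\right) \left(-1\right)\right)^{2}\right) = 2 \cdot 0 \left(4 + 2809 + 4^{2}\right) = 0 \left(4 + 2809 + 16\right) = 0 \cdot 2829 = 0$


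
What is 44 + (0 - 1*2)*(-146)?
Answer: 336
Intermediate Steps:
44 + (0 - 1*2)*(-146) = 44 + (0 - 2)*(-146) = 44 - 2*(-146) = 44 + 292 = 336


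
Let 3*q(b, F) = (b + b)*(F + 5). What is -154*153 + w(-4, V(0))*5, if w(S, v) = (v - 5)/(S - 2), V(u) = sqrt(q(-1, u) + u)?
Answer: -141347/6 - 5*I*sqrt(30)/18 ≈ -23558.0 - 1.5215*I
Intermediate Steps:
q(b, F) = 2*b*(5 + F)/3 (q(b, F) = ((b + b)*(F + 5))/3 = ((2*b)*(5 + F))/3 = (2*b*(5 + F))/3 = 2*b*(5 + F)/3)
V(u) = sqrt(-10/3 + u/3) (V(u) = sqrt((2/3)*(-1)*(5 + u) + u) = sqrt((-10/3 - 2*u/3) + u) = sqrt(-10/3 + u/3))
w(S, v) = (-5 + v)/(-2 + S)
-154*153 + w(-4, V(0))*5 = -154*153 + ((-5 + sqrt(-30 + 3*0)/3)/(-2 - 4))*5 = -23562 + ((-5 + sqrt(-30 + 0)/3)/(-6))*5 = -23562 - (-5 + sqrt(-30)/3)/6*5 = -23562 - (-5 + (I*sqrt(30))/3)/6*5 = -23562 - (-5 + I*sqrt(30)/3)/6*5 = -23562 + (5/6 - I*sqrt(30)/18)*5 = -23562 + (25/6 - 5*I*sqrt(30)/18) = -141347/6 - 5*I*sqrt(30)/18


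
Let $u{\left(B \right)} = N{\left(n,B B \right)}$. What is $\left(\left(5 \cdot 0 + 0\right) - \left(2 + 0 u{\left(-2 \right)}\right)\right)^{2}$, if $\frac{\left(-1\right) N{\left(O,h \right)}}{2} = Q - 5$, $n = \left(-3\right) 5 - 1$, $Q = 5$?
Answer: $4$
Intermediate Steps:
$n = -16$ ($n = -15 - 1 = -16$)
$N{\left(O,h \right)} = 0$ ($N{\left(O,h \right)} = - 2 \left(5 - 5\right) = \left(-2\right) 0 = 0$)
$u{\left(B \right)} = 0$
$\left(\left(5 \cdot 0 + 0\right) - \left(2 + 0 u{\left(-2 \right)}\right)\right)^{2} = \left(\left(5 \cdot 0 + 0\right) + \left(-2 + 0 \cdot 0\right)\right)^{2} = \left(\left(0 + 0\right) + \left(-2 + 0\right)\right)^{2} = \left(0 - 2\right)^{2} = \left(-2\right)^{2} = 4$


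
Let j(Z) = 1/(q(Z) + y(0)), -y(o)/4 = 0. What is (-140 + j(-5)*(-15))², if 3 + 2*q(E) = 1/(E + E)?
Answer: 16321600/961 ≈ 16984.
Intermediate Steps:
y(o) = 0 (y(o) = -4*0 = 0)
q(E) = -3/2 + 1/(4*E) (q(E) = -3/2 + 1/(2*(E + E)) = -3/2 + 1/(2*((2*E))) = -3/2 + (1/(2*E))/2 = -3/2 + 1/(4*E))
j(Z) = 4*Z/(1 - 6*Z) (j(Z) = 1/((1 - 6*Z)/(4*Z) + 0) = 1/((1 - 6*Z)/(4*Z)) = 4*Z/(1 - 6*Z))
(-140 + j(-5)*(-15))² = (-140 - 4*(-5)/(-1 + 6*(-5))*(-15))² = (-140 - 4*(-5)/(-1 - 30)*(-15))² = (-140 - 4*(-5)/(-31)*(-15))² = (-140 - 4*(-5)*(-1/31)*(-15))² = (-140 - 20/31*(-15))² = (-140 + 300/31)² = (-4040/31)² = 16321600/961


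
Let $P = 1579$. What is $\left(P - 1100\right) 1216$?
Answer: $582464$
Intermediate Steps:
$\left(P - 1100\right) 1216 = \left(1579 - 1100\right) 1216 = 479 \cdot 1216 = 582464$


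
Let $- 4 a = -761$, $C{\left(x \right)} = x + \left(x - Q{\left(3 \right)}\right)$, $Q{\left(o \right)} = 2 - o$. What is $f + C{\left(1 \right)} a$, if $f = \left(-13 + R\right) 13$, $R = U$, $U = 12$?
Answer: $\frac{2231}{4} \approx 557.75$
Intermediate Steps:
$R = 12$
$C{\left(x \right)} = 1 + 2 x$ ($C{\left(x \right)} = x - \left(2 - 3 - x\right) = x + \left(x - \left(2 - 3\right)\right) = x + \left(x - -1\right) = x + \left(x + 1\right) = x + \left(1 + x\right) = 1 + 2 x$)
$a = \frac{761}{4}$ ($a = \left(- \frac{1}{4}\right) \left(-761\right) = \frac{761}{4} \approx 190.25$)
$f = -13$ ($f = \left(-13 + 12\right) 13 = \left(-1\right) 13 = -13$)
$f + C{\left(1 \right)} a = -13 + \left(1 + 2 \cdot 1\right) \frac{761}{4} = -13 + \left(1 + 2\right) \frac{761}{4} = -13 + 3 \cdot \frac{761}{4} = -13 + \frac{2283}{4} = \frac{2231}{4}$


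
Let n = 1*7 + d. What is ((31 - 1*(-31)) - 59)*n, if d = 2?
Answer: 27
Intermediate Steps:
n = 9 (n = 1*7 + 2 = 7 + 2 = 9)
((31 - 1*(-31)) - 59)*n = ((31 - 1*(-31)) - 59)*9 = ((31 + 31) - 59)*9 = (62 - 59)*9 = 3*9 = 27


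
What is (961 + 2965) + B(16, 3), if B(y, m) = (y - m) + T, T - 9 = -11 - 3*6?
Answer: 3919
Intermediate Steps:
T = -20 (T = 9 + (-11 - 3*6) = 9 + (-11 - 18) = 9 - 29 = -20)
B(y, m) = -20 + y - m (B(y, m) = (y - m) - 20 = -20 + y - m)
(961 + 2965) + B(16, 3) = (961 + 2965) + (-20 + 16 - 1*3) = 3926 + (-20 + 16 - 3) = 3926 - 7 = 3919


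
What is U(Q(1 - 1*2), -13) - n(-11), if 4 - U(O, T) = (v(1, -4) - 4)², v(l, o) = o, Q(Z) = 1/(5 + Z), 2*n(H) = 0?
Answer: -60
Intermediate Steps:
n(H) = 0 (n(H) = (½)*0 = 0)
U(O, T) = -60 (U(O, T) = 4 - (-4 - 4)² = 4 - 1*(-8)² = 4 - 1*64 = 4 - 64 = -60)
U(Q(1 - 1*2), -13) - n(-11) = -60 - 1*0 = -60 + 0 = -60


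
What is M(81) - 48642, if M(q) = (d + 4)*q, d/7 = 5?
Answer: -45483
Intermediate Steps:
d = 35 (d = 7*5 = 35)
M(q) = 39*q (M(q) = (35 + 4)*q = 39*q)
M(81) - 48642 = 39*81 - 48642 = 3159 - 48642 = -45483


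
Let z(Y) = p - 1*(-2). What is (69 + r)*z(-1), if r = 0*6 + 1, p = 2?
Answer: 280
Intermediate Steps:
z(Y) = 4 (z(Y) = 2 - 1*(-2) = 2 + 2 = 4)
r = 1 (r = 0 + 1 = 1)
(69 + r)*z(-1) = (69 + 1)*4 = 70*4 = 280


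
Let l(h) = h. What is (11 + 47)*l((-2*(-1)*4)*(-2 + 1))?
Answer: -464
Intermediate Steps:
(11 + 47)*l((-2*(-1)*4)*(-2 + 1)) = (11 + 47)*((-2*(-1)*4)*(-2 + 1)) = 58*((2*4)*(-1)) = 58*(8*(-1)) = 58*(-8) = -464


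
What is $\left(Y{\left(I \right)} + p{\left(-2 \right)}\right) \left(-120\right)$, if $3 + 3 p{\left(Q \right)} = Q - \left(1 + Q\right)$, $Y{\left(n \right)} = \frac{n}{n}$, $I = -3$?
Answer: $40$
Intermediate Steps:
$Y{\left(n \right)} = 1$
$p{\left(Q \right)} = - \frac{4}{3}$ ($p{\left(Q \right)} = -1 + \frac{Q - \left(1 + Q\right)}{3} = -1 + \frac{1}{3} \left(-1\right) = -1 - \frac{1}{3} = - \frac{4}{3}$)
$\left(Y{\left(I \right)} + p{\left(-2 \right)}\right) \left(-120\right) = \left(1 - \frac{4}{3}\right) \left(-120\right) = \left(- \frac{1}{3}\right) \left(-120\right) = 40$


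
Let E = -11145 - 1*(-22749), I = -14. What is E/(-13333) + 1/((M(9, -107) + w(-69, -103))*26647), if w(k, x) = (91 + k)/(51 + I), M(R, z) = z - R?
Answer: -1320334828081/1517064605770 ≈ -0.87032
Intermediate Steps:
w(k, x) = 91/37 + k/37 (w(k, x) = (91 + k)/(51 - 14) = (91 + k)/37 = (91 + k)*(1/37) = 91/37 + k/37)
E = 11604 (E = -11145 + 22749 = 11604)
E/(-13333) + 1/((M(9, -107) + w(-69, -103))*26647) = 11604/(-13333) + 1/(((-107 - 1*9) + (91/37 + (1/37)*(-69)))*26647) = 11604*(-1/13333) + (1/26647)/((-107 - 9) + (91/37 - 69/37)) = -11604/13333 + (1/26647)/(-116 + 22/37) = -11604/13333 + (1/26647)/(-4270/37) = -11604/13333 - 37/4270*1/26647 = -11604/13333 - 37/113782690 = -1320334828081/1517064605770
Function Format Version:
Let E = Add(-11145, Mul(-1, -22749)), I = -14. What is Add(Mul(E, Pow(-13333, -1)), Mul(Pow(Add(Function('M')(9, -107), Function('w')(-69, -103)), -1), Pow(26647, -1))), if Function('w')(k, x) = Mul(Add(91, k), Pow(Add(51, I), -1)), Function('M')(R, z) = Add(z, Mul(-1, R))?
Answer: Rational(-1320334828081, 1517064605770) ≈ -0.87032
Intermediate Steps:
Function('w')(k, x) = Add(Rational(91, 37), Mul(Rational(1, 37), k)) (Function('w')(k, x) = Mul(Add(91, k), Pow(Add(51, -14), -1)) = Mul(Add(91, k), Pow(37, -1)) = Mul(Add(91, k), Rational(1, 37)) = Add(Rational(91, 37), Mul(Rational(1, 37), k)))
E = 11604 (E = Add(-11145, 22749) = 11604)
Add(Mul(E, Pow(-13333, -1)), Mul(Pow(Add(Function('M')(9, -107), Function('w')(-69, -103)), -1), Pow(26647, -1))) = Add(Mul(11604, Pow(-13333, -1)), Mul(Pow(Add(Add(-107, Mul(-1, 9)), Add(Rational(91, 37), Mul(Rational(1, 37), -69))), -1), Pow(26647, -1))) = Add(Mul(11604, Rational(-1, 13333)), Mul(Pow(Add(Add(-107, -9), Add(Rational(91, 37), Rational(-69, 37))), -1), Rational(1, 26647))) = Add(Rational(-11604, 13333), Mul(Pow(Add(-116, Rational(22, 37)), -1), Rational(1, 26647))) = Add(Rational(-11604, 13333), Mul(Pow(Rational(-4270, 37), -1), Rational(1, 26647))) = Add(Rational(-11604, 13333), Mul(Rational(-37, 4270), Rational(1, 26647))) = Add(Rational(-11604, 13333), Rational(-37, 113782690)) = Rational(-1320334828081, 1517064605770)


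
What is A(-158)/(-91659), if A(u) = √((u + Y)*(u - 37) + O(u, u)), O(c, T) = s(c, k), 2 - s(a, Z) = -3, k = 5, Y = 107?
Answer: -5*√398/91659 ≈ -0.0010883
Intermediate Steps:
s(a, Z) = 5 (s(a, Z) = 2 - 1*(-3) = 2 + 3 = 5)
O(c, T) = 5
A(u) = √(5 + (-37 + u)*(107 + u)) (A(u) = √((u + 107)*(u - 37) + 5) = √((107 + u)*(-37 + u) + 5) = √((-37 + u)*(107 + u) + 5) = √(5 + (-37 + u)*(107 + u)))
A(-158)/(-91659) = √(-3954 + (-158)² + 70*(-158))/(-91659) = √(-3954 + 24964 - 11060)*(-1/91659) = √9950*(-1/91659) = (5*√398)*(-1/91659) = -5*√398/91659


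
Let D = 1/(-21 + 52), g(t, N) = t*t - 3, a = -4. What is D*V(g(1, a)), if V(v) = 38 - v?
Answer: 40/31 ≈ 1.2903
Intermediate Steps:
g(t, N) = -3 + t² (g(t, N) = t² - 3 = -3 + t²)
D = 1/31 ≈ 0.032258
D*V(g(1, a)) = (38 - (-3 + 1²))/31 = (38 - (-3 + 1))/31 = (38 - 1*(-2))/31 = (38 + 2)/31 = (1/31)*40 = 40/31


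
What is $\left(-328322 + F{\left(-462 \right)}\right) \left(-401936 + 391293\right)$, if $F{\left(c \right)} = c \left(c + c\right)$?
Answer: $-1049037938$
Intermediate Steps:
$F{\left(c \right)} = 2 c^{2}$ ($F{\left(c \right)} = c 2 c = 2 c^{2}$)
$\left(-328322 + F{\left(-462 \right)}\right) \left(-401936 + 391293\right) = \left(-328322 + 2 \left(-462\right)^{2}\right) \left(-401936 + 391293\right) = \left(-328322 + 2 \cdot 213444\right) \left(-10643\right) = \left(-328322 + 426888\right) \left(-10643\right) = 98566 \left(-10643\right) = -1049037938$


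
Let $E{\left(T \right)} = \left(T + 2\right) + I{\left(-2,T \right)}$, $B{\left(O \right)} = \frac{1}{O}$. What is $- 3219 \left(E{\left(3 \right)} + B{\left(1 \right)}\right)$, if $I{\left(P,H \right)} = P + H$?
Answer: $-22533$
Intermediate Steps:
$I{\left(P,H \right)} = H + P$
$E{\left(T \right)} = 2 T$ ($E{\left(T \right)} = \left(T + 2\right) + \left(T - 2\right) = \left(2 + T\right) + \left(-2 + T\right) = 2 T$)
$- 3219 \left(E{\left(3 \right)} + B{\left(1 \right)}\right) = - 3219 \left(2 \cdot 3 + 1^{-1}\right) = - 3219 \left(6 + 1\right) = \left(-3219\right) 7 = -22533$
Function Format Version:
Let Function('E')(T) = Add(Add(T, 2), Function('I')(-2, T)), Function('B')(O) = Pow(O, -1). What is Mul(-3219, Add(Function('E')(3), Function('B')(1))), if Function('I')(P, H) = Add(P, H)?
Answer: -22533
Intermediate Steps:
Function('I')(P, H) = Add(H, P)
Function('E')(T) = Mul(2, T) (Function('E')(T) = Add(Add(T, 2), Add(T, -2)) = Add(Add(2, T), Add(-2, T)) = Mul(2, T))
Mul(-3219, Add(Function('E')(3), Function('B')(1))) = Mul(-3219, Add(Mul(2, 3), Pow(1, -1))) = Mul(-3219, Add(6, 1)) = Mul(-3219, 7) = -22533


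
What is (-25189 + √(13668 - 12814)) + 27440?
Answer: 2251 + √854 ≈ 2280.2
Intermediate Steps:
(-25189 + √(13668 - 12814)) + 27440 = (-25189 + √854) + 27440 = 2251 + √854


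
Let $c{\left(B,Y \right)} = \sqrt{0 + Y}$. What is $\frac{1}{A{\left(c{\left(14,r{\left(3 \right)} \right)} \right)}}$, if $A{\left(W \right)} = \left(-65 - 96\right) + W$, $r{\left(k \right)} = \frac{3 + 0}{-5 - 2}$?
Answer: $- \frac{1127}{181450} - \frac{i \sqrt{21}}{181450} \approx -0.0062111 - 2.5255 \cdot 10^{-5} i$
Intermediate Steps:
$r{\left(k \right)} = - \frac{3}{7}$ ($r{\left(k \right)} = \frac{3}{-7} = 3 \left(- \frac{1}{7}\right) = - \frac{3}{7}$)
$c{\left(B,Y \right)} = \sqrt{Y}$
$A{\left(W \right)} = -161 + W$
$\frac{1}{A{\left(c{\left(14,r{\left(3 \right)} \right)} \right)}} = \frac{1}{-161 + \sqrt{- \frac{3}{7}}} = \frac{1}{-161 + \frac{i \sqrt{21}}{7}}$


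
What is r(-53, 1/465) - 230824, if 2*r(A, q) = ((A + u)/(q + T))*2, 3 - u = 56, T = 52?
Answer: -5581604434/24181 ≈ -2.3083e+5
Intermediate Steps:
u = -53 (u = 3 - 1*56 = 3 - 56 = -53)
r(A, q) = (-53 + A)/(52 + q) (r(A, q) = (((A - 53)/(q + 52))*2)/2 = (((-53 + A)/(52 + q))*2)/2 = (2*(-53 + A)/(52 + q))/2 = (-53 + A)/(52 + q))
r(-53, 1/465) - 230824 = (-53 - 53)/(52 + 1/465) - 230824 = -106/(52 + 1/465) - 230824 = -106/(24181/465) - 230824 = (465/24181)*(-106) - 230824 = -49290/24181 - 230824 = -5581604434/24181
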